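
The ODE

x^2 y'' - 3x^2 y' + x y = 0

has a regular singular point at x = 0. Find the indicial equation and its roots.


Divide by x^2 to reach normal form y'' + P_1(x) y' + P_2(x) y = 0 with P_1(x) = -3 and P_2(x) = 1/x.
x = 0 is a singular point because the y-coefficient 1/x has a pole at x = 0.
It is a regular singular point because x P_1(x) = p(x) = -3x and x^2 P_2(x) = q(x) = x are polynomials, hence analytic at x = 0.
p(0) = 0,  q(0) = 0.
Indicial equation: r(r-1) + p(0) r + q(0) = 0, i.e. r^2 + (p(0) - 1) r + q(0) = 0, i.e. r^2 - 1 r = 0.
Discriminant: (-1)^2 - 4(0) = 1, so r = (1 ± 1)/2.
Solving: r_1 = 1, r_2 = 0.

indicial: r^2 - 1 r = 0; roots r_1 = 1, r_2 = 0


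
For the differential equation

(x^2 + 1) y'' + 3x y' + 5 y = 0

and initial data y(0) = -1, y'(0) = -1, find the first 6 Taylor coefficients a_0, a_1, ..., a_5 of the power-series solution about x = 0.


Ansatz: y(x) = sum_{n>=0} a_n x^n, so y'(x) = sum_{n>=1} n a_n x^(n-1) and y''(x) = sum_{n>=2} n(n-1) a_n x^(n-2).
Substitute into P(x) y'' + Q(x) y' + R(x) y = 0 with P(x) = x^2 + 1, Q(x) = 3x, R(x) = 5, and match powers of x.
Initial conditions: a_0 = -1, a_1 = -1.
Setting the coefficient of each power of x to zero and solving order by order (substituting the coefficients already found):
  x^0: 2 a_2 + 5 a_0 = 0  ->  2 a_2 = -5 a_0 = 5  ->  a_2 = 5/2
  x^1: 6 a_3 + 8 a_1 = 0  ->  6 a_3 = -8 a_1 = 8  ->  a_3 = 4/3
  x^2: 12 a_4 + 13 a_2 = 0  ->  12 a_4 = -13 a_2 = -65/2  ->  a_4 = -65/24
  x^3: 20 a_5 + 20 a_3 = 0  ->  20 a_5 = -20 a_3 = -80/3  ->  a_5 = -4/3
Truncated series: y(x) = -1 - x + (5/2) x^2 + (4/3) x^3 - (65/24) x^4 - (4/3) x^5 + O(x^6).

a_0 = -1; a_1 = -1; a_2 = 5/2; a_3 = 4/3; a_4 = -65/24; a_5 = -4/3


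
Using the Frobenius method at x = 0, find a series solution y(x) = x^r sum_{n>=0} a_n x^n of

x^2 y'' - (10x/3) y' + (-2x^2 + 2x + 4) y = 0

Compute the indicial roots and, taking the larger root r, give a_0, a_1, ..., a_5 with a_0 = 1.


Write in Frobenius form y'' + (p(x)/x) y' + (q(x)/x^2) y = 0:
  p(x) = -10/3,  q(x) = -2x^2 + 2x + 4.
Indicial equation: r(r-1) + (-10/3) r + (4) = 0 -> roots r_1 = 3, r_2 = 4/3.
Take r = r_1 = 3. Let y(x) = x^r sum_{n>=0} a_n x^n with a_0 = 1.
Substitute y = x^r sum a_n x^n and match x^{r+n}. The recurrence is
  D(n) a_n + 2 a_{n-1} - 2 a_{n-2} = 0,  where D(n) = (r+n)(r+n-1) + (-10/3)(r+n) + (4).
  a_n = [-2 a_{n-1} + 2 a_{n-2}] / D(n).
Since the indicial polynomial factors as (r - r_1)(r - r_2), D(n) = (r_1 + n - r_1)(r_1 + n - r_2) = n(n + 5/3).
Evaluating step by step (a_0 = 1):
  n = 1: D(1) = 1(1 + 5/3) = 8/3; numerator = -2(1) = -2; a_1 = (-2)/(8/3) = -3/4
  n = 2: D(2) = 2(2 + 5/3) = 22/3; numerator = -2(-3/4) + 2(1) = 7/2; a_2 = (7/2)/(22/3) = 21/44
  n = 3: D(3) = 3(3 + 5/3) = 14; numerator = -2(21/44) + 2(-3/4) = -27/11; a_3 = (-27/11)/(14) = -27/154
  n = 4: D(4) = 4(4 + 5/3) = 68/3; numerator = -2(-27/154) + 2(21/44) = 201/154; a_4 = (201/154)/(68/3) = 603/10472
  n = 5: D(5) = 5(5 + 5/3) = 100/3; numerator = -2(603/10472) + 2(-27/154) = -2439/5236; a_5 = (-2439/5236)/(100/3) = -7317/523600

r = 3; a_0 = 1; a_1 = -3/4; a_2 = 21/44; a_3 = -27/154; a_4 = 603/10472; a_5 = -7317/523600


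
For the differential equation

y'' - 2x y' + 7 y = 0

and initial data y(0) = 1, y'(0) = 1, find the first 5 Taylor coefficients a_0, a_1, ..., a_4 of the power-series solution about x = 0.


Ansatz: y(x) = sum_{n>=0} a_n x^n, so y'(x) = sum_{n>=1} n a_n x^(n-1) and y''(x) = sum_{n>=2} n(n-1) a_n x^(n-2).
Substitute into P(x) y'' + Q(x) y' + R(x) y = 0 with P(x) = 1, Q(x) = -2x, R(x) = 7, and match powers of x.
Initial conditions: a_0 = 1, a_1 = 1.
Setting the coefficient of each power of x to zero and solving order by order (substituting the coefficients already found):
  x^0: 2 a_2 + 7 a_0 = 0  ->  2 a_2 = -7 a_0 = -7  ->  a_2 = -7/2
  x^1: 6 a_3 + 5 a_1 = 0  ->  6 a_3 = -5 a_1 = -5  ->  a_3 = -5/6
  x^2: 12 a_4 + 3 a_2 = 0  ->  12 a_4 = -3 a_2 = 21/2  ->  a_4 = 7/8
Truncated series: y(x) = 1 + x - (7/2) x^2 - (5/6) x^3 + (7/8) x^4 + O(x^5).

a_0 = 1; a_1 = 1; a_2 = -7/2; a_3 = -5/6; a_4 = 7/8


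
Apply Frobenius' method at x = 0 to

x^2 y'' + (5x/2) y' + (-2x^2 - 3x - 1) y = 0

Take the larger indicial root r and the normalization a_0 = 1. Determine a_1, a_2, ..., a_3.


Write in Frobenius form y'' + (p(x)/x) y' + (q(x)/x^2) y = 0:
  p(x) = 5/2,  q(x) = -2x^2 - 3x - 1.
Indicial equation: r(r-1) + (5/2) r + (-1) = 0 -> roots r_1 = 1/2, r_2 = -2.
Take r = r_1 = 1/2. Let y(x) = x^r sum_{n>=0} a_n x^n with a_0 = 1.
Substitute y = x^r sum a_n x^n and match x^{r+n}. The recurrence is
  D(n) a_n - 3 a_{n-1} - 2 a_{n-2} = 0,  where D(n) = (r+n)(r+n-1) + (5/2)(r+n) + (-1).
  a_n = [3 a_{n-1} + 2 a_{n-2}] / D(n).
Since the indicial polynomial factors as (r - r_1)(r - r_2), D(n) = (r_1 + n - r_1)(r_1 + n - r_2) = n(n + 5/2).
Evaluating step by step (a_0 = 1):
  n = 1: D(1) = 1(1 + 5/2) = 7/2; numerator = 3(1) = 3; a_1 = (3)/(7/2) = 6/7
  n = 2: D(2) = 2(2 + 5/2) = 9; numerator = 3(6/7) + 2(1) = 32/7; a_2 = (32/7)/(9) = 32/63
  n = 3: D(3) = 3(3 + 5/2) = 33/2; numerator = 3(32/63) + 2(6/7) = 68/21; a_3 = (68/21)/(33/2) = 136/693

r = 1/2; a_0 = 1; a_1 = 6/7; a_2 = 32/63; a_3 = 136/693


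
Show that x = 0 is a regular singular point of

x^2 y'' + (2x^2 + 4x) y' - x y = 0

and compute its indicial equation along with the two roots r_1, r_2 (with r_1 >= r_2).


Divide by x^2 to reach normal form y'' + P_1(x) y' + P_2(x) y = 0 with P_1(x) = 2 + 4/x and P_2(x) = -1/x.
x = 0 is a singular point because the y'-coefficient 2 + 4/x has a pole at x = 0 and the y-coefficient -1/x has a pole at x = 0.
It is a regular singular point because x P_1(x) = p(x) = 2x + 4 and x^2 P_2(x) = q(x) = -x are polynomials, hence analytic at x = 0.
p(0) = 4,  q(0) = 0.
Indicial equation: r(r-1) + p(0) r + q(0) = 0, i.e. r^2 + (p(0) - 1) r + q(0) = 0, i.e. r^2 + 3 r = 0.
Discriminant: (3)^2 - 4(0) = 9, so r = (-3 ± 3)/2.
Solving: r_1 = 0, r_2 = -3.

indicial: r^2 + 3 r = 0; roots r_1 = 0, r_2 = -3


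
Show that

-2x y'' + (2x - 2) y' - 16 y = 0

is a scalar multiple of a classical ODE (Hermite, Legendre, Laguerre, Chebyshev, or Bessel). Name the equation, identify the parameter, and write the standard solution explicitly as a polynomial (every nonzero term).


All three coefficients share the factor -2; dividing through by -2 gives  x y'' + (1 - x) y' + 8 y = 0.
This matches the Laguerre equation x y'' + (1 - x) y' + n y = 0 with n = 8; the polynomial solution is L_8(x).
With y = sum_k a_k x^k, matching x^k gives (k+1)k a_{k+1} + (k+1) a_{k+1} - k a_k + n a_k = 0, i.e. (k+1)^2 a_{k+1} = (k - n) a_k = (k - 8) a_k. The right side vanishes at k = 8, so the series terminates at degree 8.
Standard normalization L_n(0) = 1 gives a_0 = 1. Work upward with a_{k+1} = (k - 8) a_k / (k+1)^2:
  a_1 = (0 - 8)(1) / 1^2 = -8/1 = -8
  a_2 = (1 - 8)(-8) / 2^2 = 56/4 = 14
  a_3 = (2 - 8)(14) / 3^2 = -84/9 = -28/3
  a_4 = (3 - 8)(-28/3) / 4^2 = (140/3)/16 = 35/12
  a_5 = (4 - 8)(35/12) / 5^2 = (-35/3)/25 = -7/15
  a_6 = (5 - 8)(-7/15) / 6^2 = (7/5)/36 = 7/180
  a_7 = (6 - 8)(7/180) / 7^2 = (-7/90)/49 = -1/630
  a_8 = (7 - 8)(-1/630) / 8^2 = (1/630)/64 = 1/40320
Hence L_8(x) = x^8/40320 - x^7/630 + 7 x^6/180 - 7 x^5/15 + 35 x^4/12 - 28 x^3/3 + 14 x^2 - 8 x + 1.

L_8(x); series = x^8/40320 - x^7/630 + 7 x^6/180 - 7 x^5/15 + 35 x^4/12 - 28 x^3/3 + 14 x^2 - 8 x + 1


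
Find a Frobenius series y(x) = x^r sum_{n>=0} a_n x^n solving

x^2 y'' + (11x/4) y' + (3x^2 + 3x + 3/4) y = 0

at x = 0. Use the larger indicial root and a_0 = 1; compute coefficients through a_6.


Write in Frobenius form y'' + (p(x)/x) y' + (q(x)/x^2) y = 0:
  p(x) = 11/4,  q(x) = 3x^2 + 3x + 3/4.
Indicial equation: r(r-1) + (11/4) r + (3/4) = 0 -> roots r_1 = -3/4, r_2 = -1.
Take r = r_1 = -3/4. Let y(x) = x^r sum_{n>=0} a_n x^n with a_0 = 1.
Substitute y = x^r sum a_n x^n and match x^{r+n}. The recurrence is
  D(n) a_n + 3 a_{n-1} + 3 a_{n-2} = 0,  where D(n) = (r+n)(r+n-1) + (11/4)(r+n) + (3/4).
  a_n = [-3 a_{n-1} - 3 a_{n-2}] / D(n).
Since the indicial polynomial factors as (r - r_1)(r - r_2), D(n) = (r_1 + n - r_1)(r_1 + n - r_2) = n(n + 1/4).
Evaluating step by step (a_0 = 1):
  n = 1: D(1) = 1(1 + 1/4) = 5/4; numerator = -3(1) = -3; a_1 = (-3)/(5/4) = -12/5
  n = 2: D(2) = 2(2 + 1/4) = 9/2; numerator = -3(-12/5) - 3(1) = 21/5; a_2 = (21/5)/(9/2) = 14/15
  n = 3: D(3) = 3(3 + 1/4) = 39/4; numerator = -3(14/15) - 3(-12/5) = 22/5; a_3 = (22/5)/(39/4) = 88/195
  n = 4: D(4) = 4(4 + 1/4) = 17; numerator = -3(88/195) - 3(14/15) = -54/13; a_4 = (-54/13)/(17) = -54/221
  n = 5: D(5) = 5(5 + 1/4) = 105/4; numerator = -3(-54/221) - 3(88/195) = -686/1105; a_5 = (-686/1105)/(105/4) = -392/16575
  n = 6: D(6) = 6(6 + 1/4) = 75/2; numerator = -3(-392/16575) - 3(-54/221) = 4442/5525; a_6 = (4442/5525)/(75/2) = 8884/414375

r = -3/4; a_0 = 1; a_1 = -12/5; a_2 = 14/15; a_3 = 88/195; a_4 = -54/221; a_5 = -392/16575; a_6 = 8884/414375


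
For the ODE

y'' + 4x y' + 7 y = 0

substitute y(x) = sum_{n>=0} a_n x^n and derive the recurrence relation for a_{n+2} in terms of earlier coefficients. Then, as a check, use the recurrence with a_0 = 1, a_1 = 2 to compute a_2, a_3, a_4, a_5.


Substitute y = sum_n a_n x^n.
y''(x) has coefficient (n+2)(n+1) a_{n+2} at x^n;
4 x y'(x) has coefficient 4 n a_n at x^n (shift);
7 y(x) has coefficient 7 a_n at x^n.
Matching x^n: (n+2)(n+1) a_{n+2} + (4n + 7) a_n = 0.
Thus a_{n+2} = (-4n - 7) / ((n+1)(n+2)) * a_n.

Check with a_0 = 1, a_1 = 2 (apply the recurrence for n = 0, 1, 2, 3): a_0 = 1, a_1 = 2, a_2 = -7/2, a_3 = -11/3, a_4 = 35/8, a_5 = 209/60.

a_(n+2) = (-4n - 7) / ((n+1)(n+2)) * a_n; check: a_0 = 1, a_1 = 2, a_2 = -7/2, a_3 = -11/3, a_4 = 35/8, a_5 = 209/60


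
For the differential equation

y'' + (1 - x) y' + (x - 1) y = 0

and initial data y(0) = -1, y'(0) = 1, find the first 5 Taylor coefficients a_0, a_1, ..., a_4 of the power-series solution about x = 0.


Ansatz: y(x) = sum_{n>=0} a_n x^n, so y'(x) = sum_{n>=1} n a_n x^(n-1) and y''(x) = sum_{n>=2} n(n-1) a_n x^(n-2).
Substitute into P(x) y'' + Q(x) y' + R(x) y = 0 with P(x) = 1, Q(x) = 1 - x, R(x) = x - 1, and match powers of x.
Initial conditions: a_0 = -1, a_1 = 1.
Setting the coefficient of each power of x to zero and solving order by order (substituting the coefficients already found):
  x^0: 2 a_2 + a_1 - a_0 = 0  ->  2 a_2 = -a_1 + a_0 = -2  ->  a_2 = -1
  x^1: 6 a_3 + 2 a_2 - 2 a_1 + a_0 = 0  ->  6 a_3 = -2 a_2 + 2 a_1 - a_0 = 5  ->  a_3 = 5/6
  x^2: 12 a_4 + 3 a_3 - 3 a_2 + a_1 = 0  ->  12 a_4 = -3 a_3 + 3 a_2 - a_1 = -13/2  ->  a_4 = -13/24
Truncated series: y(x) = -1 + x - x^2 + (5/6) x^3 - (13/24) x^4 + O(x^5).

a_0 = -1; a_1 = 1; a_2 = -1; a_3 = 5/6; a_4 = -13/24


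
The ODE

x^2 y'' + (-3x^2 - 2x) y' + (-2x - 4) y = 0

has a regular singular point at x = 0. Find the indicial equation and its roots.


Divide by x^2 to reach normal form y'' + P_1(x) y' + P_2(x) y = 0 with P_1(x) = -3 - 2/x and P_2(x) = -2/x - 4/x^2.
x = 0 is a singular point because the y'-coefficient -3 - 2/x has a pole at x = 0 and the y-coefficient -2/x - 4/x^2 has a pole at x = 0.
It is a regular singular point because x P_1(x) = p(x) = -3x - 2 and x^2 P_2(x) = q(x) = -2x - 4 are polynomials, hence analytic at x = 0.
p(0) = -2,  q(0) = -4.
Indicial equation: r(r-1) + p(0) r + q(0) = 0, i.e. r^2 + (p(0) - 1) r + q(0) = 0, i.e. r^2 - 3 r - 4 = 0.
Discriminant: (-3)^2 - 4(-4) = 25, so r = (3 ± 5)/2.
Solving: r_1 = 4, r_2 = -1.

indicial: r^2 - 3 r - 4 = 0; roots r_1 = 4, r_2 = -1


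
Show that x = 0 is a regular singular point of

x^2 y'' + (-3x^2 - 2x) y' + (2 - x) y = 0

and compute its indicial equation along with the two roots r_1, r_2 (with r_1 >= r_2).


Divide by x^2 to reach normal form y'' + P_1(x) y' + P_2(x) y = 0 with P_1(x) = -3 - 2/x and P_2(x) = -1/x + 2/x^2.
x = 0 is a singular point because the y'-coefficient -3 - 2/x has a pole at x = 0 and the y-coefficient -1/x + 2/x^2 has a pole at x = 0.
It is a regular singular point because x P_1(x) = p(x) = -3x - 2 and x^2 P_2(x) = q(x) = 2 - x are polynomials, hence analytic at x = 0.
p(0) = -2,  q(0) = 2.
Indicial equation: r(r-1) + p(0) r + q(0) = 0, i.e. r^2 + (p(0) - 1) r + q(0) = 0, i.e. r^2 - 3 r + 2 = 0.
Discriminant: (-3)^2 - 4(2) = 1, so r = (3 ± 1)/2.
Solving: r_1 = 2, r_2 = 1.

indicial: r^2 - 3 r + 2 = 0; roots r_1 = 2, r_2 = 1


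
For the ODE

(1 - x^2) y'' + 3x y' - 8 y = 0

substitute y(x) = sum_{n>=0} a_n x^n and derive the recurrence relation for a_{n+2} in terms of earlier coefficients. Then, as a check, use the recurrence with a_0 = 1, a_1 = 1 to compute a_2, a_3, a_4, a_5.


Substitute y = sum_n a_n x^n.
(1 - 1 x^2) y'' contributes (n+2)(n+1) a_{n+2} - n(n-1) a_n at x^n.
3 x y'(x) contributes 3 n a_n at x^n.
-8 y(x) contributes -8 a_n at x^n.
Matching x^n: (n+2)(n+1) a_{n+2} + (-n(n-1) + 3 n - 8) a_n = 0.
Thus a_{n+2} = (n(n-1) - 3 n + 8) / ((n+1)(n+2)) * a_n.

Check with a_0 = 1, a_1 = 1 (apply the recurrence for n = 0, 1, 2, 3): a_0 = 1, a_1 = 1, a_2 = 4, a_3 = 5/6, a_4 = 4/3, a_5 = 5/24.

a_(n+2) = (n(n-1) - 3 n + 8) / ((n+1)(n+2)) * a_n; check: a_0 = 1, a_1 = 1, a_2 = 4, a_3 = 5/6, a_4 = 4/3, a_5 = 5/24


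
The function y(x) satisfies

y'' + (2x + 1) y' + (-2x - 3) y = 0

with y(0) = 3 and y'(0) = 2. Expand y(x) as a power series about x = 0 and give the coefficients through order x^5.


Ansatz: y(x) = sum_{n>=0} a_n x^n, so y'(x) = sum_{n>=1} n a_n x^(n-1) and y''(x) = sum_{n>=2} n(n-1) a_n x^(n-2).
Substitute into P(x) y'' + Q(x) y' + R(x) y = 0 with P(x) = 1, Q(x) = 2x + 1, R(x) = -2x - 3, and match powers of x.
Initial conditions: a_0 = 3, a_1 = 2.
Setting the coefficient of each power of x to zero and solving order by order (substituting the coefficients already found):
  x^0: 2 a_2 + a_1 - 3 a_0 = 0  ->  2 a_2 = -a_1 + 3 a_0 = 7  ->  a_2 = 7/2
  x^1: 6 a_3 + 2 a_2 - a_1 - 2 a_0 = 0  ->  6 a_3 = -2 a_2 + a_1 + 2 a_0 = 1  ->  a_3 = 1/6
  x^2: 12 a_4 + 3 a_3 + a_2 - 2 a_1 = 0  ->  12 a_4 = -3 a_3 - a_2 + 2 a_1 = 0  ->  a_4 = 0
  x^3: 20 a_5 + 4 a_4 + 3 a_3 - 2 a_2 = 0  ->  20 a_5 = -4 a_4 - 3 a_3 + 2 a_2 = 13/2  ->  a_5 = 13/40
Truncated series: y(x) = 3 + 2 x + (7/2) x^2 + (1/6) x^3 + (13/40) x^5 + O(x^6).

a_0 = 3; a_1 = 2; a_2 = 7/2; a_3 = 1/6; a_4 = 0; a_5 = 13/40


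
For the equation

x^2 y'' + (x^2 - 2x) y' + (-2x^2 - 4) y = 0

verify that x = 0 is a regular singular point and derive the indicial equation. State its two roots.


Divide by x^2 to reach normal form y'' + P_1(x) y' + P_2(x) y = 0 with P_1(x) = 1 - 2/x and P_2(x) = -2 - 4/x^2.
x = 0 is a singular point because the y'-coefficient 1 - 2/x has a pole at x = 0 and the y-coefficient -2 - 4/x^2 has a pole at x = 0.
It is a regular singular point because x P_1(x) = p(x) = x - 2 and x^2 P_2(x) = q(x) = -2x^2 - 4 are polynomials, hence analytic at x = 0.
p(0) = -2,  q(0) = -4.
Indicial equation: r(r-1) + p(0) r + q(0) = 0, i.e. r^2 + (p(0) - 1) r + q(0) = 0, i.e. r^2 - 3 r - 4 = 0.
Discriminant: (-3)^2 - 4(-4) = 25, so r = (3 ± 5)/2.
Solving: r_1 = 4, r_2 = -1.

indicial: r^2 - 3 r - 4 = 0; roots r_1 = 4, r_2 = -1


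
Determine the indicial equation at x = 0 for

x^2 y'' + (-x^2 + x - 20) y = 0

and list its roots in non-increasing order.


Divide by x^2 to reach normal form y'' + P_1(x) y' + P_2(x) y = 0 with P_1(x) = 0 and P_2(x) = -1 + 1/x - 20/x^2.
x = 0 is a singular point because the y-coefficient -1 + 1/x - 20/x^2 has a pole at x = 0.
It is a regular singular point because x P_1(x) = p(x) = 0 and x^2 P_2(x) = q(x) = -x^2 + x - 20 are polynomials, hence analytic at x = 0.
p(0) = 0,  q(0) = -20.
Indicial equation: r(r-1) + p(0) r + q(0) = 0, i.e. r^2 + (p(0) - 1) r + q(0) = 0, i.e. r^2 - 1 r - 20 = 0.
Discriminant: (-1)^2 - 4(-20) = 81, so r = (1 ± 9)/2.
Solving: r_1 = 5, r_2 = -4.

indicial: r^2 - 1 r - 20 = 0; roots r_1 = 5, r_2 = -4


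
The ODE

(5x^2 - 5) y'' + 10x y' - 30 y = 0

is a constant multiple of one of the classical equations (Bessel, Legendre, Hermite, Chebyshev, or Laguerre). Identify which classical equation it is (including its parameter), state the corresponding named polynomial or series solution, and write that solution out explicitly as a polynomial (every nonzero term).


All three coefficients share the factor -5; dividing through by -5 gives  (1 - x^2) y'' - 2x y' + 6 y = 0.
This matches the Legendre equation (1 - x^2) y'' - 2x y' + n(n+1) y = 0 (note the -2x y' term) with n(n+1) = 6, so n = 2; the polynomial solution is P_2(x).
With y = sum_k a_k x^k, matching x^k gives (k+2)(k+1) a_{k+2} = [k(k+1) - n(n+1)] a_k = (k - 2)(k + 3) a_k. The right side vanishes at k = 2, so the series with the parity of 2 terminates at degree 2.
Standard normalization (P_n(1) = 1): leading coefficient (2n)!/(2^n (n!)^2) = 24/(4*4) = 3/2, so a_2 = 3/2. Work downward with a_k = (k+1)(k+2) a_{k+2} / ((k - 2)(k + 3)):
  a_0 = (1)(2)(3/2) / ((0 - 2)(0 + 3)) = 3/(-6) = -1/2
Hence P_2(x) = 3 x^2/2 - 1/2.

P_2(x); series = 3 x^2/2 - 1/2


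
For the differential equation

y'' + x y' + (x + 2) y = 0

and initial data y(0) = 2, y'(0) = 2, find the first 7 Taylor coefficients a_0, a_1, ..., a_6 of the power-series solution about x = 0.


Ansatz: y(x) = sum_{n>=0} a_n x^n, so y'(x) = sum_{n>=1} n a_n x^(n-1) and y''(x) = sum_{n>=2} n(n-1) a_n x^(n-2).
Substitute into P(x) y'' + Q(x) y' + R(x) y = 0 with P(x) = 1, Q(x) = x, R(x) = x + 2, and match powers of x.
Initial conditions: a_0 = 2, a_1 = 2.
Setting the coefficient of each power of x to zero and solving order by order (substituting the coefficients already found):
  x^0: 2 a_2 + 2 a_0 = 0  ->  2 a_2 = -2 a_0 = -4  ->  a_2 = -2
  x^1: 6 a_3 + 3 a_1 + a_0 = 0  ->  6 a_3 = -3 a_1 - a_0 = -8  ->  a_3 = -4/3
  x^2: 12 a_4 + 4 a_2 + a_1 = 0  ->  12 a_4 = -4 a_2 - a_1 = 6  ->  a_4 = 1/2
  x^3: 20 a_5 + 5 a_3 + a_2 = 0  ->  20 a_5 = -5 a_3 - a_2 = 26/3  ->  a_5 = 13/30
  x^4: 30 a_6 + 6 a_4 + a_3 = 0  ->  30 a_6 = -6 a_4 - a_3 = -5/3  ->  a_6 = -1/18
Truncated series: y(x) = 2 + 2 x - 2 x^2 - (4/3) x^3 + (1/2) x^4 + (13/30) x^5 - (1/18) x^6 + O(x^7).

a_0 = 2; a_1 = 2; a_2 = -2; a_3 = -4/3; a_4 = 1/2; a_5 = 13/30; a_6 = -1/18


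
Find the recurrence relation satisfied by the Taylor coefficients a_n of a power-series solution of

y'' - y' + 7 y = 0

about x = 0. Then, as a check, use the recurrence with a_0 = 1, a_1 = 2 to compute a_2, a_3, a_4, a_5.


Substitute y = sum_n a_n x^n.
y''(x) has coefficient (n+2)(n+1) a_{n+2} at x^n;
-y'(x) has coefficient -(n+1) a_{n+1} at x^n;
7 y(x) has coefficient 7 a_n at x^n.
Matching x^n: (n+2)(n+1) a_{n+2} - (n+1) a_{n+1} + 7 a_n = 0.
Thus a_{n+2} = [(n+1) a_{n+1} - 7 a_n] / ((n+1)(n+2)).

Check with a_0 = 1, a_1 = 2 (apply the recurrence for n = 0, 1, 2, 3): a_0 = 1, a_1 = 2, a_2 = -5/2, a_3 = -19/6, a_4 = 2/3, a_5 = 149/120.

a_(n+2) = [(n+1) a_(n+1) - 7 a_n] / ((n+1)(n+2)); check: a_0 = 1, a_1 = 2, a_2 = -5/2, a_3 = -19/6, a_4 = 2/3, a_5 = 149/120


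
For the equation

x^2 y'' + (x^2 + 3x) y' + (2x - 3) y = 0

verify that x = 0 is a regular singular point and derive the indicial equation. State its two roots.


Divide by x^2 to reach normal form y'' + P_1(x) y' + P_2(x) y = 0 with P_1(x) = 1 + 3/x and P_2(x) = 2/x - 3/x^2.
x = 0 is a singular point because the y'-coefficient 1 + 3/x has a pole at x = 0 and the y-coefficient 2/x - 3/x^2 has a pole at x = 0.
It is a regular singular point because x P_1(x) = p(x) = x + 3 and x^2 P_2(x) = q(x) = 2x - 3 are polynomials, hence analytic at x = 0.
p(0) = 3,  q(0) = -3.
Indicial equation: r(r-1) + p(0) r + q(0) = 0, i.e. r^2 + (p(0) - 1) r + q(0) = 0, i.e. r^2 + 2 r - 3 = 0.
Discriminant: (2)^2 - 4(-3) = 16, so r = (-2 ± 4)/2.
Solving: r_1 = 1, r_2 = -3.

indicial: r^2 + 2 r - 3 = 0; roots r_1 = 1, r_2 = -3


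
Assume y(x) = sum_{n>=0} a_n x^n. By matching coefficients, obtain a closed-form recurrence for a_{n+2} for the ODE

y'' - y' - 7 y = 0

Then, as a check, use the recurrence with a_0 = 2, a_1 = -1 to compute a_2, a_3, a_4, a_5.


Substitute y = sum_n a_n x^n.
y''(x) has coefficient (n+2)(n+1) a_{n+2} at x^n;
-y'(x) has coefficient -(n+1) a_{n+1} at x^n;
-7 y(x) has coefficient -7 a_n at x^n.
Matching x^n: (n+2)(n+1) a_{n+2} - (n+1) a_{n+1} - 7 a_n = 0.
Thus a_{n+2} = [(n+1) a_{n+1} + 7 a_n] / ((n+1)(n+2)).

Check with a_0 = 2, a_1 = -1 (apply the recurrence for n = 0, 1, 2, 3): a_0 = 2, a_1 = -1, a_2 = 13/2, a_3 = 1, a_4 = 97/24, a_5 = 139/120.

a_(n+2) = [(n+1) a_(n+1) + 7 a_n] / ((n+1)(n+2)); check: a_0 = 2, a_1 = -1, a_2 = 13/2, a_3 = 1, a_4 = 97/24, a_5 = 139/120


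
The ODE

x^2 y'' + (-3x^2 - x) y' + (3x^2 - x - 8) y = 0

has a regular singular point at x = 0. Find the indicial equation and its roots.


Divide by x^2 to reach normal form y'' + P_1(x) y' + P_2(x) y = 0 with P_1(x) = -3 - 1/x and P_2(x) = 3 - 1/x - 8/x^2.
x = 0 is a singular point because the y'-coefficient -3 - 1/x has a pole at x = 0 and the y-coefficient 3 - 1/x - 8/x^2 has a pole at x = 0.
It is a regular singular point because x P_1(x) = p(x) = -3x - 1 and x^2 P_2(x) = q(x) = 3x^2 - x - 8 are polynomials, hence analytic at x = 0.
p(0) = -1,  q(0) = -8.
Indicial equation: r(r-1) + p(0) r + q(0) = 0, i.e. r^2 + (p(0) - 1) r + q(0) = 0, i.e. r^2 - 2 r - 8 = 0.
Discriminant: (-2)^2 - 4(-8) = 36, so r = (2 ± 6)/2.
Solving: r_1 = 4, r_2 = -2.

indicial: r^2 - 2 r - 8 = 0; roots r_1 = 4, r_2 = -2


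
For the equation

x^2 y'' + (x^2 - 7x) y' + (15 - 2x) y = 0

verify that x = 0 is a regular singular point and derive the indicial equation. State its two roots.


Divide by x^2 to reach normal form y'' + P_1(x) y' + P_2(x) y = 0 with P_1(x) = 1 - 7/x and P_2(x) = -2/x + 15/x^2.
x = 0 is a singular point because the y'-coefficient 1 - 7/x has a pole at x = 0 and the y-coefficient -2/x + 15/x^2 has a pole at x = 0.
It is a regular singular point because x P_1(x) = p(x) = x - 7 and x^2 P_2(x) = q(x) = 15 - 2x are polynomials, hence analytic at x = 0.
p(0) = -7,  q(0) = 15.
Indicial equation: r(r-1) + p(0) r + q(0) = 0, i.e. r^2 + (p(0) - 1) r + q(0) = 0, i.e. r^2 - 8 r + 15 = 0.
Discriminant: (-8)^2 - 4(15) = 4, so r = (8 ± 2)/2.
Solving: r_1 = 5, r_2 = 3.

indicial: r^2 - 8 r + 15 = 0; roots r_1 = 5, r_2 = 3


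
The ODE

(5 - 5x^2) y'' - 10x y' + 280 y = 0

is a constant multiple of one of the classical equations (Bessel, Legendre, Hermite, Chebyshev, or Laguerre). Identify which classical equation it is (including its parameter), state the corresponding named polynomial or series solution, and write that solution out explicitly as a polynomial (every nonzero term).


All three coefficients share the factor 5; dividing through by 5 gives  (1 - x^2) y'' - 2x y' + 56 y = 0.
This matches the Legendre equation (1 - x^2) y'' - 2x y' + n(n+1) y = 0 (note the -2x y' term) with n(n+1) = 56, so n = 7; the polynomial solution is P_7(x).
With y = sum_k a_k x^k, matching x^k gives (k+2)(k+1) a_{k+2} = [k(k+1) - n(n+1)] a_k = (k - 7)(k + 8) a_k. The right side vanishes at k = 7, so the series with the parity of 7 terminates at degree 7.
Standard normalization (P_n(1) = 1): leading coefficient (2n)!/(2^n (n!)^2) = 87178291200/(128*25401600) = 429/16, so a_7 = 429/16. Work downward with a_k = (k+1)(k+2) a_{k+2} / ((k - 7)(k + 8)):
  a_5 = (6)(7)(429/16) / ((5 - 7)(5 + 8)) = (9009/8)/(-26) = -693/16
  a_3 = (4)(5)(-693/16) / ((3 - 7)(3 + 8)) = (-3465/4)/(-44) = 315/16
  a_1 = (2)(3)(315/16) / ((1 - 7)(1 + 8)) = (945/8)/(-54) = -35/16
Hence P_7(x) = 429 x^7/16 - 693 x^5/16 + 315 x^3/16 - 35 x/16.

P_7(x); series = 429 x^7/16 - 693 x^5/16 + 315 x^3/16 - 35 x/16


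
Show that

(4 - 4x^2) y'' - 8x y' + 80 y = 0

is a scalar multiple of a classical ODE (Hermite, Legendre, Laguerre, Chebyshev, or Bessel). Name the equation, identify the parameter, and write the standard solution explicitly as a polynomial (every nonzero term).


All three coefficients share the factor 4; dividing through by 4 gives  (1 - x^2) y'' - 2x y' + 20 y = 0.
This matches the Legendre equation (1 - x^2) y'' - 2x y' + n(n+1) y = 0 (note the -2x y' term) with n(n+1) = 20, so n = 4; the polynomial solution is P_4(x).
With y = sum_k a_k x^k, matching x^k gives (k+2)(k+1) a_{k+2} = [k(k+1) - n(n+1)] a_k = (k - 4)(k + 5) a_k. The right side vanishes at k = 4, so the series with the parity of 4 terminates at degree 4.
Standard normalization (P_n(1) = 1): leading coefficient (2n)!/(2^n (n!)^2) = 40320/(16*576) = 35/8, so a_4 = 35/8. Work downward with a_k = (k+1)(k+2) a_{k+2} / ((k - 4)(k + 5)):
  a_2 = (3)(4)(35/8) / ((2 - 4)(2 + 5)) = (105/2)/(-14) = -15/4
  a_0 = (1)(2)(-15/4) / ((0 - 4)(0 + 5)) = (-15/2)/(-20) = 3/8
Hence P_4(x) = 35 x^4/8 - 15 x^2/4 + 3/8.

P_4(x); series = 35 x^4/8 - 15 x^2/4 + 3/8


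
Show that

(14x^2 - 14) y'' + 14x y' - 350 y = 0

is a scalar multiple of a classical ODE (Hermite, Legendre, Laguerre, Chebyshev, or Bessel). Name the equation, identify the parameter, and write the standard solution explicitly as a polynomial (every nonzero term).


All three coefficients share the factor -14; dividing through by -14 gives  (1 - x^2) y'' - x y' + 25 y = 0.
This matches the Chebyshev equation (1 - x^2) y'' - x y' + n^2 y = 0 (note the -x y' term, not -2x y') with n^2 = 25, so n = 5; the polynomial solution is T_5(x).
With y = sum_k a_k x^k, matching x^k gives (k+2)(k+1) a_{k+2} = (k^2 - n^2) a_k = (k - 5)(k + 5) a_k. The right side vanishes at k = 5, so the series with the parity of 5 terminates at degree 5.
Standard normalization: leading coefficient of T_n is 2^(n-1), so a_5 = 2^4 = 16. Work downward with a_k = (k+1)(k+2) a_{k+2} / ((k - 5)(k + 5)):
  a_3 = (4)(5)(16) / ((3 - 5)(3 + 5)) = 320/(-16) = -20
  a_1 = (2)(3)(-20) / ((1 - 5)(1 + 5)) = -120/(-24) = 5
Hence T_5(x) = 16 x^5 - 20 x^3 + 5 x.

T_5(x); series = 16 x^5 - 20 x^3 + 5 x


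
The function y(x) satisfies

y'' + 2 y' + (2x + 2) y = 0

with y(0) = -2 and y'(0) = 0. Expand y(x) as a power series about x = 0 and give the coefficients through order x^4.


Ansatz: y(x) = sum_{n>=0} a_n x^n, so y'(x) = sum_{n>=1} n a_n x^(n-1) and y''(x) = sum_{n>=2} n(n-1) a_n x^(n-2).
Substitute into P(x) y'' + Q(x) y' + R(x) y = 0 with P(x) = 1, Q(x) = 2, R(x) = 2x + 2, and match powers of x.
Initial conditions: a_0 = -2, a_1 = 0.
Setting the coefficient of each power of x to zero and solving order by order (substituting the coefficients already found):
  x^0: 2 a_2 + 2 a_1 + 2 a_0 = 0  ->  2 a_2 = -2 a_1 - 2 a_0 = 4  ->  a_2 = 2
  x^1: 6 a_3 + 4 a_2 + 2 a_1 + 2 a_0 = 0  ->  6 a_3 = -4 a_2 - 2 a_1 - 2 a_0 = -4  ->  a_3 = -2/3
  x^2: 12 a_4 + 6 a_3 + 2 a_2 + 2 a_1 = 0  ->  12 a_4 = -6 a_3 - 2 a_2 - 2 a_1 = 0  ->  a_4 = 0
Truncated series: y(x) = -2 + 2 x^2 - (2/3) x^3 + O(x^5).

a_0 = -2; a_1 = 0; a_2 = 2; a_3 = -2/3; a_4 = 0


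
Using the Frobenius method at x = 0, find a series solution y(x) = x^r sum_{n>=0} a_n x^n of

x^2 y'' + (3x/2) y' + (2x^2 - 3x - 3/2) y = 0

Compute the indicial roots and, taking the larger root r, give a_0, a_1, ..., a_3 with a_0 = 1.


Write in Frobenius form y'' + (p(x)/x) y' + (q(x)/x^2) y = 0:
  p(x) = 3/2,  q(x) = 2x^2 - 3x - 3/2.
Indicial equation: r(r-1) + (3/2) r + (-3/2) = 0 -> roots r_1 = 1, r_2 = -3/2.
Take r = r_1 = 1. Let y(x) = x^r sum_{n>=0} a_n x^n with a_0 = 1.
Substitute y = x^r sum a_n x^n and match x^{r+n}. The recurrence is
  D(n) a_n - 3 a_{n-1} + 2 a_{n-2} = 0,  where D(n) = (r+n)(r+n-1) + (3/2)(r+n) + (-3/2).
  a_n = [3 a_{n-1} - 2 a_{n-2}] / D(n).
Since the indicial polynomial factors as (r - r_1)(r - r_2), D(n) = (r_1 + n - r_1)(r_1 + n - r_2) = n(n + 5/2).
Evaluating step by step (a_0 = 1):
  n = 1: D(1) = 1(1 + 5/2) = 7/2; numerator = 3(1) = 3; a_1 = (3)/(7/2) = 6/7
  n = 2: D(2) = 2(2 + 5/2) = 9; numerator = 3(6/7) - 2(1) = 4/7; a_2 = (4/7)/(9) = 4/63
  n = 3: D(3) = 3(3 + 5/2) = 33/2; numerator = 3(4/63) - 2(6/7) = -32/21; a_3 = (-32/21)/(33/2) = -64/693

r = 1; a_0 = 1; a_1 = 6/7; a_2 = 4/63; a_3 = -64/693


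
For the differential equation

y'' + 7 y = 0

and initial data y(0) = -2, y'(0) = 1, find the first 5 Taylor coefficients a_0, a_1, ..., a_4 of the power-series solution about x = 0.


Ansatz: y(x) = sum_{n>=0} a_n x^n, so y'(x) = sum_{n>=1} n a_n x^(n-1) and y''(x) = sum_{n>=2} n(n-1) a_n x^(n-2).
Substitute into P(x) y'' + Q(x) y' + R(x) y = 0 with P(x) = 1, Q(x) = 0, R(x) = 7, and match powers of x.
Initial conditions: a_0 = -2, a_1 = 1.
Setting the coefficient of each power of x to zero and solving order by order (substituting the coefficients already found):
  x^0: 2 a_2 + 7 a_0 = 0  ->  2 a_2 = -7 a_0 = 14  ->  a_2 = 7
  x^1: 6 a_3 + 7 a_1 = 0  ->  6 a_3 = -7 a_1 = -7  ->  a_3 = -7/6
  x^2: 12 a_4 + 7 a_2 = 0  ->  12 a_4 = -7 a_2 = -49  ->  a_4 = -49/12
Truncated series: y(x) = -2 + x + 7 x^2 - (7/6) x^3 - (49/12) x^4 + O(x^5).

a_0 = -2; a_1 = 1; a_2 = 7; a_3 = -7/6; a_4 = -49/12


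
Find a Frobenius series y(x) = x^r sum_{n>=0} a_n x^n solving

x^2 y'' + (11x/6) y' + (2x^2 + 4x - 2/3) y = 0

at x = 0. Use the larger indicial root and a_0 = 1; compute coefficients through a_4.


Write in Frobenius form y'' + (p(x)/x) y' + (q(x)/x^2) y = 0:
  p(x) = 11/6,  q(x) = 2x^2 + 4x - 2/3.
Indicial equation: r(r-1) + (11/6) r + (-2/3) = 0 -> roots r_1 = 1/2, r_2 = -4/3.
Take r = r_1 = 1/2. Let y(x) = x^r sum_{n>=0} a_n x^n with a_0 = 1.
Substitute y = x^r sum a_n x^n and match x^{r+n}. The recurrence is
  D(n) a_n + 4 a_{n-1} + 2 a_{n-2} = 0,  where D(n) = (r+n)(r+n-1) + (11/6)(r+n) + (-2/3).
  a_n = [-4 a_{n-1} - 2 a_{n-2}] / D(n).
Since the indicial polynomial factors as (r - r_1)(r - r_2), D(n) = (r_1 + n - r_1)(r_1 + n - r_2) = n(n + 11/6).
Evaluating step by step (a_0 = 1):
  n = 1: D(1) = 1(1 + 11/6) = 17/6; numerator = -4(1) = -4; a_1 = (-4)/(17/6) = -24/17
  n = 2: D(2) = 2(2 + 11/6) = 23/3; numerator = -4(-24/17) - 2(1) = 62/17; a_2 = (62/17)/(23/3) = 186/391
  n = 3: D(3) = 3(3 + 11/6) = 29/2; numerator = -4(186/391) - 2(-24/17) = 360/391; a_3 = (360/391)/(29/2) = 720/11339
  n = 4: D(4) = 4(4 + 11/6) = 70/3; numerator = -4(720/11339) - 2(186/391) = -804/667; a_4 = (-804/667)/(70/3) = -1206/23345

r = 1/2; a_0 = 1; a_1 = -24/17; a_2 = 186/391; a_3 = 720/11339; a_4 = -1206/23345


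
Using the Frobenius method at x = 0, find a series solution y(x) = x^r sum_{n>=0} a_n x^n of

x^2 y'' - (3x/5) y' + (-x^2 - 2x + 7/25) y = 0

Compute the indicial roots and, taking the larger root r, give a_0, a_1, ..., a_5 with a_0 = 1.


Write in Frobenius form y'' + (p(x)/x) y' + (q(x)/x^2) y = 0:
  p(x) = -3/5,  q(x) = -x^2 - 2x + 7/25.
Indicial equation: r(r-1) + (-3/5) r + (7/25) = 0 -> roots r_1 = 7/5, r_2 = 1/5.
Take r = r_1 = 7/5. Let y(x) = x^r sum_{n>=0} a_n x^n with a_0 = 1.
Substitute y = x^r sum a_n x^n and match x^{r+n}. The recurrence is
  D(n) a_n - 2 a_{n-1} - 1 a_{n-2} = 0,  where D(n) = (r+n)(r+n-1) + (-3/5)(r+n) + (7/25).
  a_n = [2 a_{n-1} + 1 a_{n-2}] / D(n).
Since the indicial polynomial factors as (r - r_1)(r - r_2), D(n) = (r_1 + n - r_1)(r_1 + n - r_2) = n(n + 6/5).
Evaluating step by step (a_0 = 1):
  n = 1: D(1) = 1(1 + 6/5) = 11/5; numerator = 2(1) = 2; a_1 = (2)/(11/5) = 10/11
  n = 2: D(2) = 2(2 + 6/5) = 32/5; numerator = 2(10/11) + 1(1) = 31/11; a_2 = (31/11)/(32/5) = 155/352
  n = 3: D(3) = 3(3 + 6/5) = 63/5; numerator = 2(155/352) + 1(10/11) = 315/176; a_3 = (315/176)/(63/5) = 25/176
  n = 4: D(4) = 4(4 + 6/5) = 104/5; numerator = 2(25/176) + 1(155/352) = 255/352; a_4 = (255/352)/(104/5) = 1275/36608
  n = 5: D(5) = 5(5 + 6/5) = 31; numerator = 2(1275/36608) + 1(25/176) = 3875/18304; a_5 = (3875/18304)/(31) = 125/18304

r = 7/5; a_0 = 1; a_1 = 10/11; a_2 = 155/352; a_3 = 25/176; a_4 = 1275/36608; a_5 = 125/18304


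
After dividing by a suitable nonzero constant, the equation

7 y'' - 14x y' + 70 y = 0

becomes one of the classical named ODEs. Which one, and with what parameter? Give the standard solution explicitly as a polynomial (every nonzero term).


All three coefficients share the factor 7; dividing through by 7 gives  y'' - 2x y' + 10 y = 0.
This matches the Hermite equation y'' - 2x y' + 2n y = 0 with 2n = 10, so n = 5; the polynomial solution is H_5(x).
With y = sum_k a_k x^k, matching x^k gives (k+2)(k+1) a_{k+2} = 2(k - n) a_k = 2(k - 5) a_k. The right side vanishes at k = 5, so the series with the parity of 5 terminates at degree 5.
Standard normalization: leading coefficient of H_n is 2^n, so a_5 = 2^5 = 32. Work downward with a_k = (k+1)(k+2) a_{k+2} / (2(k - n)):
  a_3 = (4)(5)(32) / (2(3 - 5)) = 640/(-4) = -160
  a_1 = (2)(3)(-160) / (2(1 - 5)) = -960/(-8) = 120
Hence H_5(x) = 32 x^5 - 160 x^3 + 120 x.

H_5(x); series = 32 x^5 - 160 x^3 + 120 x


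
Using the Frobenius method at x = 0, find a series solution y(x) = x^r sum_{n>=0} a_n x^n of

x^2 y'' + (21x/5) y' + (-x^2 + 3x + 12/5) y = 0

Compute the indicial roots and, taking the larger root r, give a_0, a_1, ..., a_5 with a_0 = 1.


Write in Frobenius form y'' + (p(x)/x) y' + (q(x)/x^2) y = 0:
  p(x) = 21/5,  q(x) = -x^2 + 3x + 12/5.
Indicial equation: r(r-1) + (21/5) r + (12/5) = 0 -> roots r_1 = -6/5, r_2 = -2.
Take r = r_1 = -6/5. Let y(x) = x^r sum_{n>=0} a_n x^n with a_0 = 1.
Substitute y = x^r sum a_n x^n and match x^{r+n}. The recurrence is
  D(n) a_n + 3 a_{n-1} - 1 a_{n-2} = 0,  where D(n) = (r+n)(r+n-1) + (21/5)(r+n) + (12/5).
  a_n = [-3 a_{n-1} + 1 a_{n-2}] / D(n).
Since the indicial polynomial factors as (r - r_1)(r - r_2), D(n) = (r_1 + n - r_1)(r_1 + n - r_2) = n(n + 4/5).
Evaluating step by step (a_0 = 1):
  n = 1: D(1) = 1(1 + 4/5) = 9/5; numerator = -3(1) = -3; a_1 = (-3)/(9/5) = -5/3
  n = 2: D(2) = 2(2 + 4/5) = 28/5; numerator = -3(-5/3) + 1(1) = 6; a_2 = (6)/(28/5) = 15/14
  n = 3: D(3) = 3(3 + 4/5) = 57/5; numerator = -3(15/14) + 1(-5/3) = -205/42; a_3 = (-205/42)/(57/5) = -1025/2394
  n = 4: D(4) = 4(4 + 4/5) = 96/5; numerator = -3(-1025/2394) + 1(15/14) = 940/399; a_4 = (940/399)/(96/5) = 1175/9576
  n = 5: D(5) = 5(5 + 4/5) = 29; numerator = -3(1175/9576) + 1(-1025/2394) = -7625/9576; a_5 = (-7625/9576)/(29) = -7625/277704

r = -6/5; a_0 = 1; a_1 = -5/3; a_2 = 15/14; a_3 = -1025/2394; a_4 = 1175/9576; a_5 = -7625/277704


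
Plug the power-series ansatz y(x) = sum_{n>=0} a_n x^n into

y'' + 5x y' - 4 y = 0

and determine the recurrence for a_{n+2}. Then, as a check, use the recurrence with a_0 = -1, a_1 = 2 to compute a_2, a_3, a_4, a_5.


Substitute y = sum_n a_n x^n.
y''(x) has coefficient (n+2)(n+1) a_{n+2} at x^n;
5 x y'(x) has coefficient 5 n a_n at x^n (shift);
-4 y(x) has coefficient -4 a_n at x^n.
Matching x^n: (n+2)(n+1) a_{n+2} + (5n - 4) a_n = 0.
Thus a_{n+2} = (-5n + 4) / ((n+1)(n+2)) * a_n.

Check with a_0 = -1, a_1 = 2 (apply the recurrence for n = 0, 1, 2, 3): a_0 = -1, a_1 = 2, a_2 = -2, a_3 = -1/3, a_4 = 1, a_5 = 11/60.

a_(n+2) = (-5n + 4) / ((n+1)(n+2)) * a_n; check: a_0 = -1, a_1 = 2, a_2 = -2, a_3 = -1/3, a_4 = 1, a_5 = 11/60


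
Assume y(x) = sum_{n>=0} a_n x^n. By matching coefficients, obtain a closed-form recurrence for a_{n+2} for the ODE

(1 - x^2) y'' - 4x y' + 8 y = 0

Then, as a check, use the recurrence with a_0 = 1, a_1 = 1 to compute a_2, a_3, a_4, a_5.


Substitute y = sum_n a_n x^n.
(1 - 1 x^2) y'' contributes (n+2)(n+1) a_{n+2} - n(n-1) a_n at x^n.
-4 x y'(x) contributes -4 n a_n at x^n.
8 y(x) contributes 8 a_n at x^n.
Matching x^n: (n+2)(n+1) a_{n+2} + (-n(n-1) - 4 n + 8) a_n = 0.
Thus a_{n+2} = (n(n-1) + 4 n - 8) / ((n+1)(n+2)) * a_n.

Check with a_0 = 1, a_1 = 1 (apply the recurrence for n = 0, 1, 2, 3): a_0 = 1, a_1 = 1, a_2 = -4, a_3 = -2/3, a_4 = -2/3, a_5 = -1/3.

a_(n+2) = (n(n-1) + 4 n - 8) / ((n+1)(n+2)) * a_n; check: a_0 = 1, a_1 = 1, a_2 = -4, a_3 = -2/3, a_4 = -2/3, a_5 = -1/3


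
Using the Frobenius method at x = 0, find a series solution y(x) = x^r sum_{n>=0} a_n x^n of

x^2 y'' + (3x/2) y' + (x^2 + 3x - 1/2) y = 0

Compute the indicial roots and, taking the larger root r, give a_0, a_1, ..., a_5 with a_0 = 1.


Write in Frobenius form y'' + (p(x)/x) y' + (q(x)/x^2) y = 0:
  p(x) = 3/2,  q(x) = x^2 + 3x - 1/2.
Indicial equation: r(r-1) + (3/2) r + (-1/2) = 0 -> roots r_1 = 1/2, r_2 = -1.
Take r = r_1 = 1/2. Let y(x) = x^r sum_{n>=0} a_n x^n with a_0 = 1.
Substitute y = x^r sum a_n x^n and match x^{r+n}. The recurrence is
  D(n) a_n + 3 a_{n-1} + 1 a_{n-2} = 0,  where D(n) = (r+n)(r+n-1) + (3/2)(r+n) + (-1/2).
  a_n = [-3 a_{n-1} - 1 a_{n-2}] / D(n).
Since the indicial polynomial factors as (r - r_1)(r - r_2), D(n) = (r_1 + n - r_1)(r_1 + n - r_2) = n(n + 3/2).
Evaluating step by step (a_0 = 1):
  n = 1: D(1) = 1(1 + 3/2) = 5/2; numerator = -3(1) = -3; a_1 = (-3)/(5/2) = -6/5
  n = 2: D(2) = 2(2 + 3/2) = 7; numerator = -3(-6/5) - 1(1) = 13/5; a_2 = (13/5)/(7) = 13/35
  n = 3: D(3) = 3(3 + 3/2) = 27/2; numerator = -3(13/35) - 1(-6/5) = 3/35; a_3 = (3/35)/(27/2) = 2/315
  n = 4: D(4) = 4(4 + 3/2) = 22; numerator = -3(2/315) - 1(13/35) = -41/105; a_4 = (-41/105)/(22) = -41/2310
  n = 5: D(5) = 5(5 + 3/2) = 65/2; numerator = -3(-41/2310) - 1(2/315) = 65/1386; a_5 = (65/1386)/(65/2) = 1/693

r = 1/2; a_0 = 1; a_1 = -6/5; a_2 = 13/35; a_3 = 2/315; a_4 = -41/2310; a_5 = 1/693


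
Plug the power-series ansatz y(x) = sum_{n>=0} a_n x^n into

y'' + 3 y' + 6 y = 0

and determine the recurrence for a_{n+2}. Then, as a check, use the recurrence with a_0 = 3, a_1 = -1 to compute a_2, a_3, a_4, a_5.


Substitute y = sum_n a_n x^n.
y''(x) has coefficient (n+2)(n+1) a_{n+2} at x^n;
3 y'(x) has coefficient 3 (n+1) a_{n+1} at x^n;
6 y(x) has coefficient 6 a_n at x^n.
Matching x^n: (n+2)(n+1) a_{n+2} + 3 (n+1) a_{n+1} + 6 a_n = 0.
Thus a_{n+2} = [-3 (n+1) a_{n+1} - 6 a_n] / ((n+1)(n+2)).

Check with a_0 = 3, a_1 = -1 (apply the recurrence for n = 0, 1, 2, 3): a_0 = 3, a_1 = -1, a_2 = -15/2, a_3 = 17/2, a_4 = -21/8, a_5 = -39/40.

a_(n+2) = [-3 (n+1) a_(n+1) - 6 a_n] / ((n+1)(n+2)); check: a_0 = 3, a_1 = -1, a_2 = -15/2, a_3 = 17/2, a_4 = -21/8, a_5 = -39/40


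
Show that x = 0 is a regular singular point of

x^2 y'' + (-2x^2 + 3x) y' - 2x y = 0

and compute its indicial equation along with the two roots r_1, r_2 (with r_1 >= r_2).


Divide by x^2 to reach normal form y'' + P_1(x) y' + P_2(x) y = 0 with P_1(x) = -2 + 3/x and P_2(x) = -2/x.
x = 0 is a singular point because the y'-coefficient -2 + 3/x has a pole at x = 0 and the y-coefficient -2/x has a pole at x = 0.
It is a regular singular point because x P_1(x) = p(x) = 3 - 2x and x^2 P_2(x) = q(x) = -2x are polynomials, hence analytic at x = 0.
p(0) = 3,  q(0) = 0.
Indicial equation: r(r-1) + p(0) r + q(0) = 0, i.e. r^2 + (p(0) - 1) r + q(0) = 0, i.e. r^2 + 2 r = 0.
Discriminant: (2)^2 - 4(0) = 4, so r = (-2 ± 2)/2.
Solving: r_1 = 0, r_2 = -2.

indicial: r^2 + 2 r = 0; roots r_1 = 0, r_2 = -2


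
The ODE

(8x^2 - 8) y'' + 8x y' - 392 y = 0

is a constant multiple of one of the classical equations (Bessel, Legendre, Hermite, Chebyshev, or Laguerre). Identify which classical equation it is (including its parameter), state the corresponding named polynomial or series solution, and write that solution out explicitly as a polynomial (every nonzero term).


All three coefficients share the factor -8; dividing through by -8 gives  (1 - x^2) y'' - x y' + 49 y = 0.
This matches the Chebyshev equation (1 - x^2) y'' - x y' + n^2 y = 0 (note the -x y' term, not -2x y') with n^2 = 49, so n = 7; the polynomial solution is T_7(x).
With y = sum_k a_k x^k, matching x^k gives (k+2)(k+1) a_{k+2} = (k^2 - n^2) a_k = (k - 7)(k + 7) a_k. The right side vanishes at k = 7, so the series with the parity of 7 terminates at degree 7.
Standard normalization: leading coefficient of T_n is 2^(n-1), so a_7 = 2^6 = 64. Work downward with a_k = (k+1)(k+2) a_{k+2} / ((k - 7)(k + 7)):
  a_5 = (6)(7)(64) / ((5 - 7)(5 + 7)) = 2688/(-24) = -112
  a_3 = (4)(5)(-112) / ((3 - 7)(3 + 7)) = -2240/(-40) = 56
  a_1 = (2)(3)(56) / ((1 - 7)(1 + 7)) = 336/(-48) = -7
Hence T_7(x) = 64 x^7 - 112 x^5 + 56 x^3 - 7 x.

T_7(x); series = 64 x^7 - 112 x^5 + 56 x^3 - 7 x


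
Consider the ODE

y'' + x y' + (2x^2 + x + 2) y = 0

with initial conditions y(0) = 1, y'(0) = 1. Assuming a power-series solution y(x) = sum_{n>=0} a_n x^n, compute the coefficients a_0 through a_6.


Ansatz: y(x) = sum_{n>=0} a_n x^n, so y'(x) = sum_{n>=1} n a_n x^(n-1) and y''(x) = sum_{n>=2} n(n-1) a_n x^(n-2).
Substitute into P(x) y'' + Q(x) y' + R(x) y = 0 with P(x) = 1, Q(x) = x, R(x) = 2x^2 + x + 2, and match powers of x.
Initial conditions: a_0 = 1, a_1 = 1.
Setting the coefficient of each power of x to zero and solving order by order (substituting the coefficients already found):
  x^0: 2 a_2 + 2 a_0 = 0  ->  2 a_2 = -2 a_0 = -2  ->  a_2 = -1
  x^1: 6 a_3 + 3 a_1 + a_0 = 0  ->  6 a_3 = -3 a_1 - a_0 = -4  ->  a_3 = -2/3
  x^2: 12 a_4 + 4 a_2 + a_1 + 2 a_0 = 0  ->  12 a_4 = -4 a_2 - a_1 - 2 a_0 = 1  ->  a_4 = 1/12
  x^3: 20 a_5 + 5 a_3 + a_2 + 2 a_1 = 0  ->  20 a_5 = -5 a_3 - a_2 - 2 a_1 = 7/3  ->  a_5 = 7/60
  x^4: 30 a_6 + 6 a_4 + a_3 + 2 a_2 = 0  ->  30 a_6 = -6 a_4 - a_3 - 2 a_2 = 13/6  ->  a_6 = 13/180
Truncated series: y(x) = 1 + x - x^2 - (2/3) x^3 + (1/12) x^4 + (7/60) x^5 + (13/180) x^6 + O(x^7).

a_0 = 1; a_1 = 1; a_2 = -1; a_3 = -2/3; a_4 = 1/12; a_5 = 7/60; a_6 = 13/180
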